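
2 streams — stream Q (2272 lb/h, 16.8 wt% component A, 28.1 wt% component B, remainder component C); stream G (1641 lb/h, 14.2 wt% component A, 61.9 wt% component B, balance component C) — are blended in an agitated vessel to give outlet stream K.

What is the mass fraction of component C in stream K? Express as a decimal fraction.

0.420

Total flow out = 2272 + 1641 = 3913 lb/h.
component C in = 2272×0.551 + 1641×0.239 = 1644.1 lb/h.
component C mass fraction in K = 1644.1/3913 = 0.420.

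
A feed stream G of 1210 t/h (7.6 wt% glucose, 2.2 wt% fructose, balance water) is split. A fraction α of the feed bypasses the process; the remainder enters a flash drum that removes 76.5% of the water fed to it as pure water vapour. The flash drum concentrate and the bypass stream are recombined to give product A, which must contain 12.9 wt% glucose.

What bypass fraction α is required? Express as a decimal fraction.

All 1210×0.076 = 91.96 t/h of glucose reaches A, so A = 91.96/0.129 = 712.87 t/h and vapour = 497.13 t/h.
The evaporator receives (1−α)·1210 of feed at 0.902 water and removes 0.765 of that water:
0.765×0.902×(1−α)×1210 = 497.13
(1−α) = 497.13/834.94 = 0.5954;  α = 0.4046.

0.405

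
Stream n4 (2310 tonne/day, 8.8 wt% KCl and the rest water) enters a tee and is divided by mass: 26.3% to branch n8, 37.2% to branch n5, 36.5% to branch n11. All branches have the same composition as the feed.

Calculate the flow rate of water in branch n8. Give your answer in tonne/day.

554.1 tonne/day

Branch n8 total = 0.263×2310 = 607.53 tonne/day.
water in n8 = 0.912×607.53 = 554.07 tonne/day.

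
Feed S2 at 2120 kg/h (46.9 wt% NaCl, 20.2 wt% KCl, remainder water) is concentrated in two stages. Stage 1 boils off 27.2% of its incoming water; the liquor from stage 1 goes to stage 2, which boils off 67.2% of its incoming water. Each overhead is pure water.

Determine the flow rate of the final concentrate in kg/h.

water in feed = 2120×0.329 = 697.48 kg/h.
After stage 1: water left = (1−0.272)×697.48 = 507.77; stream total = 1930.3 kg/h.
After stage 2: water left = (1−0.672)×507.77 = 166.55; final concentrate = 1589.1 kg/h.

1589 kg/h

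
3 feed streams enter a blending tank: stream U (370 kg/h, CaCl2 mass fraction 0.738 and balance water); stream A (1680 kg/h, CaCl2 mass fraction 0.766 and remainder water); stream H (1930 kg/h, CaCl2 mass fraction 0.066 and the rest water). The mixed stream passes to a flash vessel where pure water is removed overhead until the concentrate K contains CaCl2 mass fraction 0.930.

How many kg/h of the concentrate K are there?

CaCl2 entering = 370×0.738 + 1680×0.766 + 1930×0.066 = 1687.3 kg/h.
All CaCl2 reports to K, so K = 1687.3/0.930 = 1814.3 kg/h.

1814 kg/h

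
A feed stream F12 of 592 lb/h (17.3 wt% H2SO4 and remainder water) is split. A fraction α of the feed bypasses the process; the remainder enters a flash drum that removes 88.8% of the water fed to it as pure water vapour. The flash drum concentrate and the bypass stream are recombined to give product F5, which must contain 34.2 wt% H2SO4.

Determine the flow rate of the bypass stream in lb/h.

193.7 lb/h

All 592×0.173 = 102.42 lb/h of H2SO4 reaches F5, so F5 = 102.42/0.342 = 299.46 lb/h and vapour = 292.54 lb/h.
The evaporator receives (1−α)·592 of feed at 0.827 water and removes 0.888 of that water:
0.888×0.827×(1−α)×592 = 292.54
(1−α) = 292.54/434.75 = 0.6729;  α = 0.3271.
Bypass flow = 0.3271×592 = 193.65 lb/h.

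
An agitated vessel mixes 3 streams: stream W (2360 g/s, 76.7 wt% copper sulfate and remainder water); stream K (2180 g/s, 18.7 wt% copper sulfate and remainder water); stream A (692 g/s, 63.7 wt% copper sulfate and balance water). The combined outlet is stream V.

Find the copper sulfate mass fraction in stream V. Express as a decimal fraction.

0.508

Total flow out = 2360 + 2180 + 692 = 5232 g/s.
copper sulfate in = 2360×0.767 + 2180×0.187 + 692×0.637 = 2658.6 g/s.
copper sulfate mass fraction in V = 2658.6/5232 = 0.508.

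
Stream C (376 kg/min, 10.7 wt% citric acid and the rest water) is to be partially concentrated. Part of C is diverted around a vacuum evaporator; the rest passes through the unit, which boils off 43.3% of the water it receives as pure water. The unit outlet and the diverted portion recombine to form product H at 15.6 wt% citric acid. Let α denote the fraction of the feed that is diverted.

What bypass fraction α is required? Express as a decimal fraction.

All 376×0.107 = 40.232 kg/min of citric acid reaches H, so H = 40.232/0.156 = 257.9 kg/min and vapour = 118.1 kg/min.
The evaporator receives (1−α)·376 of feed at 0.893 water and removes 0.433 of that water:
0.433×0.893×(1−α)×376 = 118.1
(1−α) = 118.1/145.39 = 0.8123;  α = 0.1877.

0.188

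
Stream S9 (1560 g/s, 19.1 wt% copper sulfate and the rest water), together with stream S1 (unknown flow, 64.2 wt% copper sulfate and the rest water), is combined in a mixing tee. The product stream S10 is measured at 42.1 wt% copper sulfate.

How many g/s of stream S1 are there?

Let S1 be the unknown flow. Total out = 1560 + S1.
copper sulfate balance: 297.96 + 0.642·S1 = 0.421·(1560 + S1)
(0.642 − 0.421)·S1 = 0.421×1560 − 297.96 = 358.8
S1 = 358.8 / 0.221 = 1623.5 g/s

1624 g/s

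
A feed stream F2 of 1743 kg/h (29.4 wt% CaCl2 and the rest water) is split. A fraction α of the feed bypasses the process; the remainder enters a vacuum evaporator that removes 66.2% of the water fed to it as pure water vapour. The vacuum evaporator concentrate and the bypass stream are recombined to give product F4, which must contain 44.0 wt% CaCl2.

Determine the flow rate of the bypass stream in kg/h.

505.5 kg/h

All 1743×0.294 = 512.44 kg/h of CaCl2 reaches F4, so F4 = 512.44/0.440 = 1164.6 kg/h and vapour = 578.36 kg/h.
The evaporator receives (1−α)·1743 of feed at 0.706 water and removes 0.662 of that water:
0.662×0.706×(1−α)×1743 = 578.36
(1−α) = 578.36/814.63 = 0.7100;  α = 0.2900.
Bypass flow = 0.2900×1743 = 505.53 kg/h.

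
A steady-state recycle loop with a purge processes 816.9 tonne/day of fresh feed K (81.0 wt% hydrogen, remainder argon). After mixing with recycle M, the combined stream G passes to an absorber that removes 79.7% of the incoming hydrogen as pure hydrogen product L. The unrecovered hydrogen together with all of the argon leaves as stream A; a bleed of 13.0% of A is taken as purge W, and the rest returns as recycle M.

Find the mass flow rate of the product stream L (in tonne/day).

640.5 tonne/day

hydrogen in G: m_A = 816.9×0.810 + (1−0.130)·(1−0.797)·m_A, so m_A = 661.69/0.8234 = 803.62 tonne/day.
Product L = 0.797×803.62 = 640.48 tonne/day.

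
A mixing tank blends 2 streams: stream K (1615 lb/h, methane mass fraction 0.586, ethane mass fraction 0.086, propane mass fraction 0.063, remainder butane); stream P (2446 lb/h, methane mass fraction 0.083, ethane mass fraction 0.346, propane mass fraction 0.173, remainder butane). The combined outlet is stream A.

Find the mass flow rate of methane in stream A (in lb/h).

methane out = methane in = 1615×0.586 + 2446×0.083 = 1149.4 lb/h.

1149 lb/h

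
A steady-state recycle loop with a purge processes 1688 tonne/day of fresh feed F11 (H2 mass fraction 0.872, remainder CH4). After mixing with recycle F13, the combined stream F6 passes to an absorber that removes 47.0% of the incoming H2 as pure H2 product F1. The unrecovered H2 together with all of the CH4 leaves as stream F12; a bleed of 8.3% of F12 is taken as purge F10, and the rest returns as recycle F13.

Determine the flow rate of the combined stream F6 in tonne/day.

5467 tonne/day

CH4 enters only via F11 and leaves only via the purge: 1688×0.128 = 0.083×(CH4 in F12), and the absorber passes all CH4, so CH4 in F6 = CH4 in F12 = 2603.2 tonne/day.
H2 in F6: m_A = 1688×0.872 + (1−0.083)·(1−0.470)·m_A, so m_A = 1471.9/0.5140 = 2863.7 tonne/day.
F6 = 2863.7 + 2603.2 = 5466.9 tonne/day.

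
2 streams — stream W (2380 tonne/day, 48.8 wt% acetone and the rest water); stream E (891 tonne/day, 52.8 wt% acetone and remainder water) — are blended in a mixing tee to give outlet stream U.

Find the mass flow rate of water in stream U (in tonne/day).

1639 tonne/day

water out = water in = 2380×0.512 + 891×0.472 = 1639.1 tonne/day.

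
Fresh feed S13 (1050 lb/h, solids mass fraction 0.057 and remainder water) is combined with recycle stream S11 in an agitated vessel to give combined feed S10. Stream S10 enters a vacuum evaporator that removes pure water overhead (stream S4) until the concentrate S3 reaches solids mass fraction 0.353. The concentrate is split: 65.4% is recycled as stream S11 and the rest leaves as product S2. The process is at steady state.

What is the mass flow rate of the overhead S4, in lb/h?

880.5 lb/h

Overall solids balance (none leaves overhead): solids in fresh feed = solids in product, i.e. 1050×0.057 = (1−0.654)·S3·0.353.
S3 = 59.85/(0.353×0.346) = 490.02 lb/h.
Recycle S11 = 0.654×490.02 = 320.47 lb/h.
Combined feed S10 = 1050 + 320.47 = 1370.5 lb/h.
Overhead S4 = S10 − S3 = 1370.5 − 490.02 = 880.45 lb/h.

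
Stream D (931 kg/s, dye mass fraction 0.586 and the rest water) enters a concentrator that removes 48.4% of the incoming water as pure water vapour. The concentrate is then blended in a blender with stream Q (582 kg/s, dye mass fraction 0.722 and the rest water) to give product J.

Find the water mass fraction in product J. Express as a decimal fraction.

0.272

Vapour removed = 0.484×0.414×931 = 186.55 kg/s; concentrate = 744.45 kg/s.
water reaching the mixer = 198.88 (from concentrate) + 582×0.278 = 360.68 kg/s.
Product flow = 744.45 + 582 = 1326.4 kg/s; water fraction = 0.272.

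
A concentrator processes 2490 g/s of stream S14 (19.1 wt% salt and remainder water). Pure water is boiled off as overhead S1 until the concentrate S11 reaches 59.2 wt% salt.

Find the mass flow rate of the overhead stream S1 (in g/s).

1687 g/s

salt is conserved: 2490×0.191 = 475.59 g/s all reports to the concentrate.
Concentrate = 475.59/(target fraction) = 803.36 g/s.
Overhead = 2490 − 803.36 = 1686.6 g/s.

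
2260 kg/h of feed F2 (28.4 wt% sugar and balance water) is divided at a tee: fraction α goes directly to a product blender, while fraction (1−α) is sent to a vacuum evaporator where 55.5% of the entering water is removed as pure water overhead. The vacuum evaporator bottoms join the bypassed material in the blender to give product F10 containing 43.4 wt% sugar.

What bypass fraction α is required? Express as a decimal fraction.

All 2260×0.284 = 641.84 kg/h of sugar reaches F10, so F10 = 641.84/0.434 = 1478.9 kg/h and vapour = 781.11 kg/h.
The evaporator receives (1−α)·2260 of feed at 0.716 water and removes 0.555 of that water:
0.555×0.716×(1−α)×2260 = 781.11
(1−α) = 781.11/898.08 = 0.8698;  α = 0.1302.

0.130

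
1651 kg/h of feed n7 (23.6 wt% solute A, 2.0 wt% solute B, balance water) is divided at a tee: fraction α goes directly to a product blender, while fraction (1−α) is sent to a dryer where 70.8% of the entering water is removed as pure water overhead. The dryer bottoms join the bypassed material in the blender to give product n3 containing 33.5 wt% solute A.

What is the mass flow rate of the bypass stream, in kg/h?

724.7 kg/h

All 1651×0.236 = 389.64 kg/h of solute A reaches n3, so n3 = 389.64/0.335 = 1163.1 kg/h and vapour = 487.91 kg/h.
The evaporator receives (1−α)·1651 of feed at 0.744 water and removes 0.708 of that water:
0.708×0.744×(1−α)×1651 = 487.91
(1−α) = 487.91/869.67 = 0.5610;  α = 0.4390.
Bypass flow = 0.4390×1651 = 724.74 kg/h.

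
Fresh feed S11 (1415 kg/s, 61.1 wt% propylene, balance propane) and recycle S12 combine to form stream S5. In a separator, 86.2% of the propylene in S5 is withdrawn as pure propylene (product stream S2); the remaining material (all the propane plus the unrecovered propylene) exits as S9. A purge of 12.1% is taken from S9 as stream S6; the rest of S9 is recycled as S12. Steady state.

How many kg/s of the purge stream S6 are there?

566.9 kg/s

propane enters only via S11 and leaves only via the purge: 1415×0.389 = 0.121×(propane in S9), and the separator passes all propane, so propane in S5 = propane in S9 = 4549 kg/s.
propylene in S5: m_A = 1415×0.611 + (1−0.121)·(1−0.862)·m_A, so m_A = 864.56/0.8787 = 983.92 kg/s.
S9 = (1−0.862)×983.92 + 4549 = 4684.8 kg/s.
Purge S6 = 0.121×4684.8 = 566.86 kg/s.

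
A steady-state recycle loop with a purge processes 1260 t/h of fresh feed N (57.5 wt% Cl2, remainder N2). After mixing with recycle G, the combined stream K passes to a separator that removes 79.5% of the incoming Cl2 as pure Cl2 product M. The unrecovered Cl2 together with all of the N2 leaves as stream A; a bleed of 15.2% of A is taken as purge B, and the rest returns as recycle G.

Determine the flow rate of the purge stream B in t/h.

N2 enters only via N and leaves only via the purge: 1260×0.425 = 0.152×(N2 in A), and the separator passes all N2, so N2 in K = N2 in A = 3523 t/h.
Cl2 in K: m_A = 1260×0.575 + (1−0.152)·(1−0.795)·m_A, so m_A = 724.5/0.8262 = 876.95 t/h.
A = (1−0.795)×876.95 + 3523 = 3702.8 t/h.
Purge B = 0.152×3702.8 = 562.83 t/h.

562.8 t/h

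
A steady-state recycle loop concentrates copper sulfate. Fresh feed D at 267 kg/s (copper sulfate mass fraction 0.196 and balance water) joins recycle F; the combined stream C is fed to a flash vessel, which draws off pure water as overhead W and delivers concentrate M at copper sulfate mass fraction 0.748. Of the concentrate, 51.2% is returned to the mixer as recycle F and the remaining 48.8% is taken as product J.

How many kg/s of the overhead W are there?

197 kg/s

Overall copper sulfate balance (none leaves overhead): copper sulfate in fresh feed = copper sulfate in product, i.e. 267×0.196 = (1−0.512)·M·0.748.
M = 52.332/(0.748×0.488) = 143.37 kg/s.
Recycle F = 0.512×143.37 = 73.403 kg/s.
Combined feed C = 267 + 73.403 = 340.4 kg/s.
Overhead W = C − M = 340.4 − 143.37 = 197.04 kg/s.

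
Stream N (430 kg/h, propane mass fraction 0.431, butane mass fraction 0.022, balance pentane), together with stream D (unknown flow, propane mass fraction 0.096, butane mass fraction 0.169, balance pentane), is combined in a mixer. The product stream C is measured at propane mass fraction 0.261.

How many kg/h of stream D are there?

443 kg/h

Let D be the unknown flow. Total out = 430 + D.
propane balance: 185.33 + 0.096·D = 0.261·(430 + D)
(0.096 − 0.261)·D = 0.261×430 − 185.33 = -73.1
D = -73.1 / -0.165 = 443.03 kg/h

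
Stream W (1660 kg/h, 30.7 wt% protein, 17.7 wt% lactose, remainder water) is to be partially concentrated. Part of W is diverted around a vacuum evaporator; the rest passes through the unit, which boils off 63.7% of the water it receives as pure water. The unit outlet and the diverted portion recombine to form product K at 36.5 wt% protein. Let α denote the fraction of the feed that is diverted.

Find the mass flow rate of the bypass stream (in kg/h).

All 1660×0.307 = 509.62 kg/h of protein reaches K, so K = 509.62/0.365 = 1396.2 kg/h and vapour = 263.78 kg/h.
The evaporator receives (1−α)·1660 of feed at 0.516 water and removes 0.637 of that water:
0.637×0.516×(1−α)×1660 = 263.78
(1−α) = 263.78/545.63 = 0.4834;  α = 0.5166.
Bypass flow = 0.5166×1660 = 857.48 kg/h.

857.5 kg/h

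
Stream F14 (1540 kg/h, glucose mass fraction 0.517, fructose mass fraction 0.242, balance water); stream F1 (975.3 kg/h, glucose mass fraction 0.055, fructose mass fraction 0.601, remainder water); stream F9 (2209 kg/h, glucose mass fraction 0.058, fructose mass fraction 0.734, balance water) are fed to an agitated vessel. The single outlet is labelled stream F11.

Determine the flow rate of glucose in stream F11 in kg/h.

glucose out = glucose in = 1540×0.517 + 975.3×0.055 + 2209×0.058 = 977.94 kg/h.

977.9 kg/h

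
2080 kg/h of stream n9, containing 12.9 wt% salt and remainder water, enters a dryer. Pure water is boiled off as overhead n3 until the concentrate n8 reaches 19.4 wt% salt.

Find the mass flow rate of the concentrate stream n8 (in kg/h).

1383 kg/h

salt is conserved: 2080×0.129 = 268.32 kg/h all reports to the concentrate.
Concentrate = 268.32/(target fraction) = 1383.1 kg/h.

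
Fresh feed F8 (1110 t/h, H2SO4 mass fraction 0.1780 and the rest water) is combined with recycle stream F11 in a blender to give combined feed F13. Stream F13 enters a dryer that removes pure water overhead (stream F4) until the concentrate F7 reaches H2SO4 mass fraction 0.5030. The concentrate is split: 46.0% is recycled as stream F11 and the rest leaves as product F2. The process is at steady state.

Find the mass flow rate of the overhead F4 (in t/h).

717.2 t/h

Overall H2SO4 balance (none leaves overhead): H2SO4 in fresh feed = H2SO4 in product, i.e. 1110×0.178 = (1−0.460)·F7·0.503.
F7 = 197.58/(0.503×0.540) = 727.41 t/h.
Recycle F11 = 0.460×727.41 = 334.61 t/h.
Combined feed F13 = 1110 + 334.61 = 1444.6 t/h.
Overhead F4 = F13 − F7 = 1444.6 − 727.41 = 717.2 t/h.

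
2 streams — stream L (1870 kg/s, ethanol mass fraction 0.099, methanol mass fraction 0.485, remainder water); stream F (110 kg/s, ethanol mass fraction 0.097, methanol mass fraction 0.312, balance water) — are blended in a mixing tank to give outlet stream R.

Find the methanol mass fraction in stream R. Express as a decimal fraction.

0.475

Total flow out = 1870 + 110 = 1980 kg/s.
methanol in = 1870×0.485 + 110×0.312 = 941.27 kg/s.
methanol mass fraction in R = 941.27/1980 = 0.475.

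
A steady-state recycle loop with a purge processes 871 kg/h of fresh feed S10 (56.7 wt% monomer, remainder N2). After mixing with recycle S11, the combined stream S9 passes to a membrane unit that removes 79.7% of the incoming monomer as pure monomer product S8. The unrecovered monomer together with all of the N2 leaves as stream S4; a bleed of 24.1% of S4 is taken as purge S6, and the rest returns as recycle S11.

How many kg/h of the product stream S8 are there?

monomer in S9: m_A = 871×0.567 + (1−0.241)·(1−0.797)·m_A, so m_A = 493.86/0.8459 = 583.81 kg/h.
Product S8 = 0.797×583.81 = 465.3 kg/h.

465.3 kg/h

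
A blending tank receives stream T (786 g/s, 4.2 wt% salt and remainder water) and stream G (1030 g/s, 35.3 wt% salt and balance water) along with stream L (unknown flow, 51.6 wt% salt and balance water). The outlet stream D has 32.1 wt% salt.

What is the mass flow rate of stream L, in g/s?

Let L be the unknown flow. Total out = 1816 + L.
salt balance: 396.6 + 0.516·L = 0.321·(1816 + L)
(0.516 − 0.321)·L = 0.321×1816 − 396.6 = 186.33
L = 186.33 / 0.195 = 955.56 g/s

955.6 g/s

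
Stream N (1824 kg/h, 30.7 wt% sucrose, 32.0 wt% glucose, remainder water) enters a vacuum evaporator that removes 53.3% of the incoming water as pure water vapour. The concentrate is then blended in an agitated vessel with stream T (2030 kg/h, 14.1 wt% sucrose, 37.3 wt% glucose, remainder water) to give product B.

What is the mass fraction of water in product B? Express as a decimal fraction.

Vapour removed = 0.533×0.373×1824 = 362.63 kg/h; concentrate = 1461.4 kg/h.
water reaching the mixer = 317.72 (from concentrate) + 2030×0.486 = 1304.3 kg/h.
Product flow = 1461.4 + 2030 = 3491.4 kg/h; water fraction = 0.3736.

0.3736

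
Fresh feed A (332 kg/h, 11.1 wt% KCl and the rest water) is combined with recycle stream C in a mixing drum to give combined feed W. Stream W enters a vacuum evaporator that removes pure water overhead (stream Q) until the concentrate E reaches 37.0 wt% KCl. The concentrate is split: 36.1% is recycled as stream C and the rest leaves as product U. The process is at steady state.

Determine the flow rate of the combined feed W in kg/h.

Overall KCl balance (none leaves overhead): KCl in fresh feed = KCl in product, i.e. 332×0.111 = (1−0.361)·E·0.370.
E = 36.852/(0.370×0.639) = 155.87 kg/h.
Recycle C = 0.361×155.87 = 56.269 kg/h.
Combined feed W = 332 + 56.269 = 388.27 kg/h.

388.3 kg/h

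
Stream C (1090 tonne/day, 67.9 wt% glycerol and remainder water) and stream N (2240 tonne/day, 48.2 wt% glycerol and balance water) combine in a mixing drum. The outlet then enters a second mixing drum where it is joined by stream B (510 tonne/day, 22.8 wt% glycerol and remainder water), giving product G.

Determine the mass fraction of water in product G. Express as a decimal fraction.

Overall, product flow = 3840 tonne/day.
water in = 1090×0.321 + 2240×0.518 + 510×0.772 = 1903.9 tonne/day.
water fraction in G = 0.4958.

0.4958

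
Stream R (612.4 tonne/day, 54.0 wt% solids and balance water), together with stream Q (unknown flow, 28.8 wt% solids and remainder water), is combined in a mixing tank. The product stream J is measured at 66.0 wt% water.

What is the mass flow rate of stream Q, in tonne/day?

2355 tonne/day

Let Q be the unknown flow. Total out = 612.4 + Q.
water balance: 281.7 + 0.712·Q = 0.660·(612.4 + Q)
(0.712 − 0.660)·Q = 0.660×612.4 − 281.7 = 122.48
Q = 122.48 / 0.052 = 2355.4 tonne/day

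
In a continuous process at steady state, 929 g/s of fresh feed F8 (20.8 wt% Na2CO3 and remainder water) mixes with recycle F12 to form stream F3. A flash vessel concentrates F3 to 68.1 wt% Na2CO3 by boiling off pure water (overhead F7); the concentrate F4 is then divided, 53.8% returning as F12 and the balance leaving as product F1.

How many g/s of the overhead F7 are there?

Overall Na2CO3 balance (none leaves overhead): Na2CO3 in fresh feed = Na2CO3 in product, i.e. 929×0.208 = (1−0.538)·F4·0.681.
F4 = 193.23/(0.681×0.462) = 614.17 g/s.
Recycle F12 = 0.538×614.17 = 330.42 g/s.
Combined feed F3 = 929 + 330.42 = 1259.4 g/s.
Overhead F7 = F3 − F4 = 1259.4 − 614.17 = 645.25 g/s.

645.3 g/s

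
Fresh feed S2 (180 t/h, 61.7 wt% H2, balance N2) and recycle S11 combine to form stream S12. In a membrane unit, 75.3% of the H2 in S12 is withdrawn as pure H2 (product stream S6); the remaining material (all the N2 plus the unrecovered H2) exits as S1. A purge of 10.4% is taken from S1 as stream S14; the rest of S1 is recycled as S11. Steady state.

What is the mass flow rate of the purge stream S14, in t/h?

72.6 t/h

N2 enters only via S2 and leaves only via the purge: 180×0.383 = 0.104×(N2 in S1), and the membrane unit passes all N2, so N2 in S12 = N2 in S1 = 662.88 t/h.
H2 in S12: m_A = 180×0.617 + (1−0.104)·(1−0.753)·m_A, so m_A = 111.06/0.7787 = 142.62 t/h.
S1 = (1−0.753)×142.62 + 662.88 = 698.11 t/h.
Purge S14 = 0.104×698.11 = 72.604 t/h.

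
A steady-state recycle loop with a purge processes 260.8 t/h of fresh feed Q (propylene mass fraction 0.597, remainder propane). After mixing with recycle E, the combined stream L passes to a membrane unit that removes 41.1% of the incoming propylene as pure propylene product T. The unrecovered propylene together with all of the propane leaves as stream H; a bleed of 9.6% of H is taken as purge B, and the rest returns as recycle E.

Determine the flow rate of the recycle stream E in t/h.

1167 t/h

propane enters only via Q and leaves only via the purge: 260.8×0.403 = 0.096×(propane in H), and the membrane unit passes all propane, so propane in L = propane in H = 1094.8 t/h.
propylene in L: m_A = 260.8×0.597 + (1−0.096)·(1−0.411)·m_A, so m_A = 155.7/0.4675 = 333.01 t/h.
H = (1−0.411)×333.01 + 1094.8 = 1291 t/h.
Recycle E = (1−0.096)×1291 = 1167 t/h.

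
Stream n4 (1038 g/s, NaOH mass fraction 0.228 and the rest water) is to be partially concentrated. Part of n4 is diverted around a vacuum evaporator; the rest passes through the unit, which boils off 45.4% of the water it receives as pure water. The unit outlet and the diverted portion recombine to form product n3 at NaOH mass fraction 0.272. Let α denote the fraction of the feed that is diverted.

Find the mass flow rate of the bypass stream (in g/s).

All 1038×0.228 = 236.66 g/s of NaOH reaches n3, so n3 = 236.66/0.272 = 870.09 g/s and vapour = 167.91 g/s.
The evaporator receives (1−α)·1038 of feed at 0.772 water and removes 0.454 of that water:
0.454×0.772×(1−α)×1038 = 167.91
(1−α) = 167.91/363.81 = 0.4615;  α = 0.5385.
Bypass flow = 0.5385×1038 = 558.92 g/s.

558.9 g/s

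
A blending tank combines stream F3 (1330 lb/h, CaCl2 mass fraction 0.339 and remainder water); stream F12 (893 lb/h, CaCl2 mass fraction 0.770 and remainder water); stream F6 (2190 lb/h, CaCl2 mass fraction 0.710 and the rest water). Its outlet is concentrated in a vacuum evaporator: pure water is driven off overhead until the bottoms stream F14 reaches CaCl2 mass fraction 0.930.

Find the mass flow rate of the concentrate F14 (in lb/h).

CaCl2 entering = 1330×0.339 + 893×0.770 + 2190×0.710 = 2693.4 lb/h.
All CaCl2 reports to F14, so F14 = 2693.4/0.930 = 2896.1 lb/h.

2896 lb/h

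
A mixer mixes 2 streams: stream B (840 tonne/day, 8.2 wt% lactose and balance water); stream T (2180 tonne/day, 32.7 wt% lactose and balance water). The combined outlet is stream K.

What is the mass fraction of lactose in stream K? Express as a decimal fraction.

Total flow out = 840 + 2180 = 3020 tonne/day.
lactose in = 840×0.082 + 2180×0.327 = 781.74 tonne/day.
lactose mass fraction in K = 781.74/3020 = 0.259.

0.259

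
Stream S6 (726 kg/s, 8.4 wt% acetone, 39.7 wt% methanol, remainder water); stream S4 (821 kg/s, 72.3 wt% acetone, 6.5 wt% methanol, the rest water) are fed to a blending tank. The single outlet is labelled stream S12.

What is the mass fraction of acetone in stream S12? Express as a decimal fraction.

Total flow out = 726 + 821 = 1547 kg/s.
acetone in = 726×0.084 + 821×0.723 = 654.57 kg/s.
acetone mass fraction in S12 = 654.57/1547 = 0.4231.

0.4231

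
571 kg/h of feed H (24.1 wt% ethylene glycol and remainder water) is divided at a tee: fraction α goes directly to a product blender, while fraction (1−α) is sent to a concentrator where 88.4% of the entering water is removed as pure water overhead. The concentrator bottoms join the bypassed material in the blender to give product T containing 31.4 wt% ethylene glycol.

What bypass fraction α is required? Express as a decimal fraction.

0.654

All 571×0.241 = 137.61 kg/h of ethylene glycol reaches T, so T = 137.61/0.314 = 438.25 kg/h and vapour = 132.75 kg/h.
The evaporator receives (1−α)·571 of feed at 0.759 water and removes 0.884 of that water:
0.884×0.759×(1−α)×571 = 132.75
(1−α) = 132.75/383.12 = 0.3465;  α = 0.6535.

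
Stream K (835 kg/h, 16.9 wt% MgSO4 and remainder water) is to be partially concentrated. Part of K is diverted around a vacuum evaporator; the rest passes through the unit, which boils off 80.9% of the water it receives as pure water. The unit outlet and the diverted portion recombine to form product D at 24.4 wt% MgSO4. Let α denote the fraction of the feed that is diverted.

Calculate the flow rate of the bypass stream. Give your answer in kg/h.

453.2 kg/h

All 835×0.169 = 141.12 kg/h of MgSO4 reaches D, so D = 141.12/0.244 = 578.34 kg/h and vapour = 256.66 kg/h.
The evaporator receives (1−α)·835 of feed at 0.831 water and removes 0.809 of that water:
0.809×0.831×(1−α)×835 = 256.66
(1−α) = 256.66/561.35 = 0.4572;  α = 0.5428.
Bypass flow = 0.5428×835 = 453.22 kg/h.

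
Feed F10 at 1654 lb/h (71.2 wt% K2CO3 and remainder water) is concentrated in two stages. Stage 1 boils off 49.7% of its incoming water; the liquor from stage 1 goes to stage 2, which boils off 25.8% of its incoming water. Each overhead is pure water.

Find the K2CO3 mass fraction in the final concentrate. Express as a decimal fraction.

water in feed = 1654×0.288 = 476.35 lb/h.
After stage 1: water left = (1−0.497)×476.35 = 239.61; stream total = 1417.3 lb/h.
After stage 2: water left = (1−0.258)×239.61 = 177.79; final concentrate = 1355.4 lb/h.
K2CO3 fraction = 1177.6/1355.4 = 0.869.

0.869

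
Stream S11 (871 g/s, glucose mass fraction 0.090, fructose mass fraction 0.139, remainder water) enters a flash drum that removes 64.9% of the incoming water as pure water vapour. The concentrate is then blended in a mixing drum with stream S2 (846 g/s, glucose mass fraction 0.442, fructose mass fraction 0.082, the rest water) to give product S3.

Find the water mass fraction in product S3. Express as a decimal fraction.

Vapour removed = 0.649×0.771×871 = 435.83 g/s; concentrate = 435.17 g/s.
water reaching the mixer = 235.71 (from concentrate) + 846×0.476 = 638.41 g/s.
Product flow = 435.17 + 846 = 1281.2 g/s; water fraction = 0.498.

0.498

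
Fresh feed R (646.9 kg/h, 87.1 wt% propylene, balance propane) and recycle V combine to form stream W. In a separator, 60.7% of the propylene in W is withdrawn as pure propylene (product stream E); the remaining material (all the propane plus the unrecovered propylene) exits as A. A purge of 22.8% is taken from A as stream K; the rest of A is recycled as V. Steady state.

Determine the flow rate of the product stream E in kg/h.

propylene in W: m_A = 646.9×0.871 + (1−0.228)·(1−0.607)·m_A, so m_A = 563.45/0.6966 = 808.85 kg/h.
Product E = 0.607×808.85 = 490.97 kg/h.

491 kg/h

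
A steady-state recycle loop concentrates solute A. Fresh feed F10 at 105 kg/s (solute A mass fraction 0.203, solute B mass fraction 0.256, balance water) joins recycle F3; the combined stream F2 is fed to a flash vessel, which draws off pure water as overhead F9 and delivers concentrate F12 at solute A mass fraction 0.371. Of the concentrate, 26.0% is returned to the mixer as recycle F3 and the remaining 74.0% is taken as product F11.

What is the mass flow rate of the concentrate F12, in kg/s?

77.64 kg/s

Overall solute A balance (none leaves overhead): solute A in fresh feed = solute A in product, i.e. 105×0.203 = (1−0.260)·F12·0.371.
F12 = 21.315/(0.371×0.740) = 77.639 kg/s.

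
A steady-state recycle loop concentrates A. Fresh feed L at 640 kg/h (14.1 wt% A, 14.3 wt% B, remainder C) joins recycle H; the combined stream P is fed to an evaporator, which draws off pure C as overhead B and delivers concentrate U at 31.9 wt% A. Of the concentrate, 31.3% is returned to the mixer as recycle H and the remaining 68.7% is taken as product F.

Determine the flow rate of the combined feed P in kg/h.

Overall A balance (none leaves overhead): A in fresh feed = A in product, i.e. 640×0.141 = (1−0.313)·U·0.319.
U = 90.24/(0.319×0.687) = 411.77 kg/h.
Recycle H = 0.313×411.77 = 128.88 kg/h.
Combined feed P = 640 + 128.88 = 768.88 kg/h.

768.9 kg/h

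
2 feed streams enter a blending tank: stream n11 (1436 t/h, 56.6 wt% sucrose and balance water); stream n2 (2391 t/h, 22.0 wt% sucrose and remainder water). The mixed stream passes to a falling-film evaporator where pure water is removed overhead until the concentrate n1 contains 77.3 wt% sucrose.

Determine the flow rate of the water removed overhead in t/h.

2095 t/h

sucrose entering = 1436×0.566 + 2391×0.220 = 1338.8 t/h.
All sucrose reports to n1, so n1 = 1338.8/0.773 = 1731.9 t/h.
Total feed = 3827 t/h; overhead = 3827 − 1731.9 = 2095.1 t/h.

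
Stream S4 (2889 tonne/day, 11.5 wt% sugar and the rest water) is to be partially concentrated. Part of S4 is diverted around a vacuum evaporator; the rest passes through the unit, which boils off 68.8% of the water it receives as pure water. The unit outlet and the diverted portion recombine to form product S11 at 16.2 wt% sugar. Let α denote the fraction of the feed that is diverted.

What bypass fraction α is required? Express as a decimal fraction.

All 2889×0.115 = 332.24 tonne/day of sugar reaches S11, so S11 = 332.24/0.162 = 2050.8 tonne/day and vapour = 838.17 tonne/day.
The evaporator receives (1−α)·2889 of feed at 0.885 water and removes 0.688 of that water:
0.688×0.885×(1−α)×2889 = 838.17
(1−α) = 838.17/1759.1 = 0.4765;  α = 0.5235.

0.524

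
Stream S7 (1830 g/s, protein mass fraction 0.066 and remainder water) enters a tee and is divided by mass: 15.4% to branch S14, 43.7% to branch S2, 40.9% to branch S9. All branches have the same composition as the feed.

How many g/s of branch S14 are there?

281.8 g/s

Branch S14 flow = 0.154×1830 = 281.82 g/s.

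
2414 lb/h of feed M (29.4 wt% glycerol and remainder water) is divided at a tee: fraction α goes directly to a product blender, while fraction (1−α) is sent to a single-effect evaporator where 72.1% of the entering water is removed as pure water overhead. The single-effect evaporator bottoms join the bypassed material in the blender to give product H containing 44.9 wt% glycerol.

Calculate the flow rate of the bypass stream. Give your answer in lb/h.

776.9 lb/h

All 2414×0.294 = 709.72 lb/h of glycerol reaches H, so H = 709.72/0.449 = 1580.7 lb/h and vapour = 833.34 lb/h.
The evaporator receives (1−α)·2414 of feed at 0.706 water and removes 0.721 of that water:
0.721×0.706×(1−α)×2414 = 833.34
(1−α) = 833.34/1228.8 = 0.6782;  α = 0.3218.
Bypass flow = 0.3218×2414 = 776.87 lb/h.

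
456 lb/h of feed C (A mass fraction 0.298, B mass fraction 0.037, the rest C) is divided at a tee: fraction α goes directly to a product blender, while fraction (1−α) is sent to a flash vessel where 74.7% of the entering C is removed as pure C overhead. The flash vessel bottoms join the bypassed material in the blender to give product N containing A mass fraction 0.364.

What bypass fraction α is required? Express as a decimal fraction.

All 456×0.298 = 135.89 lb/h of A reaches N, so N = 135.89/0.364 = 373.32 lb/h and vapour = 82.681 lb/h.
The evaporator receives (1−α)·456 of feed at 0.665 C and removes 0.747 of that C:
0.747×0.665×(1−α)×456 = 82.681
(1−α) = 82.681/226.52 = 0.3650;  α = 0.6350.

0.635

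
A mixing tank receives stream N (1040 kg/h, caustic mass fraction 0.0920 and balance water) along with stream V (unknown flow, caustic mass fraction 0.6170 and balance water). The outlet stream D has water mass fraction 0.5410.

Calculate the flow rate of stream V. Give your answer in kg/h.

Let V be the unknown flow. Total out = 1040 + V.
water balance: 944.32 + 0.383·V = 0.541·(1040 + V)
(0.383 − 0.541)·V = 0.541×1040 − 944.32 = -381.68
V = -381.68 / -0.158 = 2415.7 kg/h

2416 kg/h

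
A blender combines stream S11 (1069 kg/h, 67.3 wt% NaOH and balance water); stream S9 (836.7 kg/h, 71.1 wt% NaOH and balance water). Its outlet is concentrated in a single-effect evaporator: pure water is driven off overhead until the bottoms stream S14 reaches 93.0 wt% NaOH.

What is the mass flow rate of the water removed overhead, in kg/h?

NaOH entering = 1069×0.673 + 836.7×0.711 = 1314.3 kg/h.
All NaOH reports to S14, so S14 = 1314.3/0.930 = 1413.3 kg/h.
Total feed = 1905.7 kg/h; overhead = 1905.7 − 1413.3 = 492.44 kg/h.

492.4 kg/h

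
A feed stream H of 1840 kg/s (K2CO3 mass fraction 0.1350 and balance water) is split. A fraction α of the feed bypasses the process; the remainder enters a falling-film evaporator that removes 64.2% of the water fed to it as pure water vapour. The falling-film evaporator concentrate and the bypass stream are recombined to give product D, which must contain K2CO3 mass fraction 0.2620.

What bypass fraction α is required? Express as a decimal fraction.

All 1840×0.135 = 248.4 kg/s of K2CO3 reaches D, so D = 248.4/0.262 = 948.09 kg/s and vapour = 891.91 kg/s.
The evaporator receives (1−α)·1840 of feed at 0.865 water and removes 0.642 of that water:
0.642×0.865×(1−α)×1840 = 891.91
(1−α) = 891.91/1021.8 = 0.8729;  α = 0.1271.

0.127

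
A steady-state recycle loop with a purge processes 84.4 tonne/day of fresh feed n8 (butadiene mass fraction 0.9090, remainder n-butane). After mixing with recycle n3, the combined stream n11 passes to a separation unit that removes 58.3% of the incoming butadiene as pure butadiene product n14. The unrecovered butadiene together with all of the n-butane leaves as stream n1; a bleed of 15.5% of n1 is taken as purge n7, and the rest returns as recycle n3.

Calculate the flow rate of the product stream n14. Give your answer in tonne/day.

butadiene in n11: m_A = 84.4×0.909 + (1−0.155)·(1−0.583)·m_A, so m_A = 76.72/0.6476 = 118.46 tonne/day.
Product n14 = 0.583×118.46 = 69.063 tonne/day.

69.06 tonne/day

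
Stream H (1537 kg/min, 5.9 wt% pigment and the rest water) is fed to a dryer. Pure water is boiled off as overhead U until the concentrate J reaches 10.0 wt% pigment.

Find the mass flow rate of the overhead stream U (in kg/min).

630.2 kg/min

pigment is conserved: 1537×0.059 = 90.683 kg/min all reports to the concentrate.
Concentrate = 90.683/(target fraction) = 906.83 kg/min.
Overhead = 1537 − 906.83 = 630.17 kg/min.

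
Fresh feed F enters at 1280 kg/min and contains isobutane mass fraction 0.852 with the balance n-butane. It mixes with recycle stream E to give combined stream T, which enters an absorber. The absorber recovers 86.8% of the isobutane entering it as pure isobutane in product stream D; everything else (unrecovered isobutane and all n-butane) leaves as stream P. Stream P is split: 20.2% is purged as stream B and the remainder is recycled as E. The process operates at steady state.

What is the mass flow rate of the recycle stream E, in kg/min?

n-butane enters only via F and leaves only via the purge: 1280×0.148 = 0.202×(n-butane in P), and the absorber passes all n-butane, so n-butane in T = n-butane in P = 937.82 kg/min.
isobutane in T: m_A = 1280×0.852 + (1−0.202)·(1−0.868)·m_A, so m_A = 1090.6/0.8947 = 1219 kg/min.
P = (1−0.868)×1219 + 937.82 = 1098.7 kg/min.
Recycle E = (1−0.202)×1098.7 = 876.78 kg/min.

876.8 kg/min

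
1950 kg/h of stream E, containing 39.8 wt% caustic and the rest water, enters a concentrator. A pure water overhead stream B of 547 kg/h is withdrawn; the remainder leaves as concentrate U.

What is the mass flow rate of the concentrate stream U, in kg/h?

Concentrate = 1950 − 547 = 1403 kg/h.

1403 kg/h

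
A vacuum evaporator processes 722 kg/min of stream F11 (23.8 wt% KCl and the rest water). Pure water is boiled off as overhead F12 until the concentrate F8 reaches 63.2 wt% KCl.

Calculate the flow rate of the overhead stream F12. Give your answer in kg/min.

450.1 kg/min

KCl is conserved: 722×0.238 = 171.84 kg/min all reports to the concentrate.
Concentrate = 171.84/(target fraction) = 271.89 kg/min.
Overhead = 722 − 271.89 = 450.11 kg/min.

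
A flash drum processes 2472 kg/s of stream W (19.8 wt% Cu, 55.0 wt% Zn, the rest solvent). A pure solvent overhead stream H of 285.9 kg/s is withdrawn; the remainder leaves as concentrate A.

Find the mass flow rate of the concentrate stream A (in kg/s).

2186 kg/s

Concentrate = 2472 − 285.9 = 2186.1 kg/s.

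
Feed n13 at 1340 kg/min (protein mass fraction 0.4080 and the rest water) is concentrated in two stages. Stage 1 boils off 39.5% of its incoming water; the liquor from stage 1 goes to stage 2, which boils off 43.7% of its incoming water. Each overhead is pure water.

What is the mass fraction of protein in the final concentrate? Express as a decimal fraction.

water in feed = 1340×0.592 = 793.28 kg/min.
After stage 1: water left = (1−0.395)×793.28 = 479.93; stream total = 1026.7 kg/min.
After stage 2: water left = (1−0.437)×479.93 = 270.2; final concentrate = 816.92 kg/min.
protein fraction = 546.72/816.92 = 0.6692.

0.6692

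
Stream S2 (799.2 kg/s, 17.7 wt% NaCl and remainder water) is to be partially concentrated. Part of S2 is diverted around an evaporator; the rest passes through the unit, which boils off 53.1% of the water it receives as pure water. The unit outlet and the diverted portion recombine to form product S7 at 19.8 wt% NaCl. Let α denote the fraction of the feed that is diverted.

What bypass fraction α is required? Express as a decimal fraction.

0.757

All 799.2×0.177 = 141.46 kg/s of NaCl reaches S7, so S7 = 141.46/0.198 = 714.44 kg/s and vapour = 84.764 kg/s.
The evaporator receives (1−α)·799.2 of feed at 0.823 water and removes 0.531 of that water:
0.531×0.823×(1−α)×799.2 = 84.764
(1−α) = 84.764/349.26 = 0.2427;  α = 0.7573.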